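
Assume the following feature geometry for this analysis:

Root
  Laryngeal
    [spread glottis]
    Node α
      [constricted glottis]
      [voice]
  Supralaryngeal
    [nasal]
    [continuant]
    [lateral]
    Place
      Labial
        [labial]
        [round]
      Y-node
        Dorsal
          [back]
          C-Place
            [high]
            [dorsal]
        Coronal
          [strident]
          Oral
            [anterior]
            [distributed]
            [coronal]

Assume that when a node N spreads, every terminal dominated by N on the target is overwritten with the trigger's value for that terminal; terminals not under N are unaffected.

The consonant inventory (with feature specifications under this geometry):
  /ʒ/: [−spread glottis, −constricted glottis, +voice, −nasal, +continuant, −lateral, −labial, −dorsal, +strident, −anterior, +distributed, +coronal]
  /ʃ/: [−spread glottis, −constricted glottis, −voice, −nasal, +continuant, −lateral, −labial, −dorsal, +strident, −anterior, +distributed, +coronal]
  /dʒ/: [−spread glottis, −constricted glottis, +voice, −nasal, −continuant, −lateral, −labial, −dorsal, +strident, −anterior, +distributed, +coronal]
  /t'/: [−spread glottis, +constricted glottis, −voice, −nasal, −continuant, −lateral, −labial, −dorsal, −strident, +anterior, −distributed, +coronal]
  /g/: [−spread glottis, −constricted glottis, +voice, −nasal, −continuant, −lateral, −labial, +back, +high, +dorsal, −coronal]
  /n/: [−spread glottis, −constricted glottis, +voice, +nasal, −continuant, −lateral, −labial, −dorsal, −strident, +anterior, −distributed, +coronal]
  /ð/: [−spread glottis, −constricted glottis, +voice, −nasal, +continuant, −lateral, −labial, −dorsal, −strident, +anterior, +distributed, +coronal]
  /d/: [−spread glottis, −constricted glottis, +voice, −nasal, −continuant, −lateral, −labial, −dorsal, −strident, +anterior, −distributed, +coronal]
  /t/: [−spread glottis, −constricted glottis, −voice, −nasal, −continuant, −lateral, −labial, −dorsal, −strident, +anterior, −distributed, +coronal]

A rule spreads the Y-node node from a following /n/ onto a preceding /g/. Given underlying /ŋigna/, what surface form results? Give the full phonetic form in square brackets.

The Y-node node dominates the terminals [back], [high], [dorsal], [strident], [anterior], [distributed], [coronal].
Spreading Y-node from /n/ onto /g/ replaces those values with /n/'s: [−dorsal], [−strident], [+anterior], [−distributed], [+coronal]. Features outside Y-node ([spread glottis], [constricted glottis], [voice], …) stay as in /g/.
The resulting bundle matches /d/ in the inventory; substituting it for /g/ gives [ŋidna].

[ŋidna]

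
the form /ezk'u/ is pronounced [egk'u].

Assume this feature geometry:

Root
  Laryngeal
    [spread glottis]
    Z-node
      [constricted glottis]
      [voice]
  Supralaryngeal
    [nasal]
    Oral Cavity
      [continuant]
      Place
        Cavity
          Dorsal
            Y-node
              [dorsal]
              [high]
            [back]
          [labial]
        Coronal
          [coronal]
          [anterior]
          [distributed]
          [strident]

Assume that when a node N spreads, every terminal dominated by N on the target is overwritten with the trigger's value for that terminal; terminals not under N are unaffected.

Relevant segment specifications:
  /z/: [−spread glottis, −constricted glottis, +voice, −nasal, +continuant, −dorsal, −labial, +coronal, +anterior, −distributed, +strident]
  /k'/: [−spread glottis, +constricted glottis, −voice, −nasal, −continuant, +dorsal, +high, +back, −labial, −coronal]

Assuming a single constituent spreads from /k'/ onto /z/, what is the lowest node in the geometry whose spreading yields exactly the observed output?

Oral Cavity

The alternation /z/ → [g] changes [continuant], [coronal], [anterior], [distributed], [strident], [dorsal], [high], [back] and nothing else.
The smallest constituent containing every changed terminal is Oral Cavity — each of its daughters lacks at least one of the affected features.
Delinking /z/'s Oral Cavity and associating /k'/'s Oral Cavity gives precisely the feature bundle of [g].
[voice], [constricted glottis] stay as in /z/ although /k'/ differs there, so no node dominating them spread; among the remaining candidates Oral Cavity is the lowest that derives the output.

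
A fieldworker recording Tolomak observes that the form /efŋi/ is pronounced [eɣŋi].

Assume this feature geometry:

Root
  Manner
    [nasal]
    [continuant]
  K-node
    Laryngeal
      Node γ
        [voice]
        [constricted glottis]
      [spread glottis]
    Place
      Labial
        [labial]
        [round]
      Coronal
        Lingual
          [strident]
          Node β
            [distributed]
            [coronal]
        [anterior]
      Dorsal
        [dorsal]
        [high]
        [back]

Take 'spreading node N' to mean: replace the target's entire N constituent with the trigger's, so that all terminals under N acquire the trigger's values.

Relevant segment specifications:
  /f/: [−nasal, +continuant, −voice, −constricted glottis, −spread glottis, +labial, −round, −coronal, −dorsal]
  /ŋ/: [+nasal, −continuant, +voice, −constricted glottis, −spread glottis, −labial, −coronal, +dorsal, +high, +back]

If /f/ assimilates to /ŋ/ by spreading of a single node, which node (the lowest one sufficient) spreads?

K-node

Comparing /f/ with its surface form [ɣ], the features that change are [voice], [labial], [round], [dorsal], [high], [back].
These terminals are all dominated by K-node, and no proper subconstituent of K-node covers them all; K-node is their lowest common ancestor.
If K-node spreads, every terminal under it takes /ŋ/'s value, producing [ɣ] as observed.
[nasal], [continuant] — on which /ŋ/ differs from /f/ — are unchanged, so Root cannot have spread; the constituent is no larger than K-node.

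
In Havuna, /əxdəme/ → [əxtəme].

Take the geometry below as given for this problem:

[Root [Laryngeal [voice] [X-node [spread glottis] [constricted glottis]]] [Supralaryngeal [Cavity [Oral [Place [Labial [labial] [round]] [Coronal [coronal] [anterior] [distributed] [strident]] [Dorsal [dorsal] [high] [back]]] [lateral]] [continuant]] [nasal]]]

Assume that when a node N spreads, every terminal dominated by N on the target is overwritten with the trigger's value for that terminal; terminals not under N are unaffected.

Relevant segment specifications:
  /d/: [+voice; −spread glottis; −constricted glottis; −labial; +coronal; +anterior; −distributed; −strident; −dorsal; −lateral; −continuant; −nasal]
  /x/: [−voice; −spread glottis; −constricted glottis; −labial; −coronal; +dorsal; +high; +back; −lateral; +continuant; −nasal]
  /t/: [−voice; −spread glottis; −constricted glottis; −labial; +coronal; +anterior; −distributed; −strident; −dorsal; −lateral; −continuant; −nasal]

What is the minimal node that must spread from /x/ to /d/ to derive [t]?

Feature comparison: [voice] differs between /d/ and [t]; the remaining terminals match.
Since just one terminal is affected and it takes /x/'s value, spreading the terminal [voice] alone is sufficient and minimal.
Features on which the two segments disagree outside [voice], such as [dorsal], [coronal], are unchanged — nothing dominating them spread, and [voice] is the minimal sufficient constituent.

[voice]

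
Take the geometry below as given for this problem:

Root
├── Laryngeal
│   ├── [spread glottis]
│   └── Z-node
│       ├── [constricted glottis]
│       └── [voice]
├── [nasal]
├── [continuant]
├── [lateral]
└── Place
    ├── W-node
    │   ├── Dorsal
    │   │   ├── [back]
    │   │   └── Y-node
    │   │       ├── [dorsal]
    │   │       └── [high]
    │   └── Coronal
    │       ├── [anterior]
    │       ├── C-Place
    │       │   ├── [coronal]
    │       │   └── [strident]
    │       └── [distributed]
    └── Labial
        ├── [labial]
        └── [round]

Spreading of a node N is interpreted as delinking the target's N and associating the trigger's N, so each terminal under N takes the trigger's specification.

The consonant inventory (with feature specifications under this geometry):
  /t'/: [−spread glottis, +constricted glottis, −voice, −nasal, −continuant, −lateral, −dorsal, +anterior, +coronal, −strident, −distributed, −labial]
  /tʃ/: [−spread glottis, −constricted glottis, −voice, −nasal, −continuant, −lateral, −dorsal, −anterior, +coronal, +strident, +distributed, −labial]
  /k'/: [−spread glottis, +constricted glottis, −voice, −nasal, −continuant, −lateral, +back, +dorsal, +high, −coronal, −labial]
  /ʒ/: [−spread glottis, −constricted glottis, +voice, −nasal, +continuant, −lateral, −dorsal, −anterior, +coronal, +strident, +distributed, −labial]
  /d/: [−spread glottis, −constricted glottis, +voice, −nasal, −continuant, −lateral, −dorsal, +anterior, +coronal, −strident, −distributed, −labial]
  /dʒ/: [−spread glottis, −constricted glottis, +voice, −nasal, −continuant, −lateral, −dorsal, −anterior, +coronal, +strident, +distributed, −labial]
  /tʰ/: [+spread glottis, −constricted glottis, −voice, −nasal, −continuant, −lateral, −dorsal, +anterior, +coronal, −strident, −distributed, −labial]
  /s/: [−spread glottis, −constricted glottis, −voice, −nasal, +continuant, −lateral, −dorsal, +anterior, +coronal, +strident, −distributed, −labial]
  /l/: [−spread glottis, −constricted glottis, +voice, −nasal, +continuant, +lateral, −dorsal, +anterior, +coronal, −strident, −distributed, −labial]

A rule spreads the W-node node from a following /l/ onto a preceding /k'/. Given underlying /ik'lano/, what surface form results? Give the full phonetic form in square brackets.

W-node immediately or transitively dominates [back], [dorsal], [high], [anterior], [coronal], [strident], [distributed].
After delinking /k'/'s W-node and linking /l/'s, the affected terminals become [−dorsal], [+anterior], [+coronal], [−strident], [−distributed]; [spread glottis], [constricted glottis], [voice], … (outside W-node) are retained from /k'/.
Among the inventory, only /t'/ has exactly this specification, giving the surface form [it'lano].

[it'lano]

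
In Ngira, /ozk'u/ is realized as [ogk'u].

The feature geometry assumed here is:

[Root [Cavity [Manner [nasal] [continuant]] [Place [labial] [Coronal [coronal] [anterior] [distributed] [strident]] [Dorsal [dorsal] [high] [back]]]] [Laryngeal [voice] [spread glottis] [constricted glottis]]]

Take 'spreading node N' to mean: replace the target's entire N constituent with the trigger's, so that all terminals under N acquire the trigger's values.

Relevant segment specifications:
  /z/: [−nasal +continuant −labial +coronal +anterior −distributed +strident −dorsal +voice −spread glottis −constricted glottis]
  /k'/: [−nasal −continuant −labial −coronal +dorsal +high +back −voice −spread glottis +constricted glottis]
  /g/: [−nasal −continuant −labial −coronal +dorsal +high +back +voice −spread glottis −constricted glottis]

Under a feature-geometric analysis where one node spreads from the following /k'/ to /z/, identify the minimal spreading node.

Cavity

/z/ and [g] differ in [continuant], [coronal], [anterior], [distributed], [strident], [dorsal], [high], [back]; every other specified feature is identical.
In this geometry the lowest node dominating all of them is Cavity: every daughter of Cavity dominates only a proper subset, so no lower node suffices.
Spreading Cavity from /k'/ overwrites each of those terminals with /k'/'s values, yielding exactly [g].
Had Root spread, [voice], [constricted glottis] would have taken /k'/'s values; they stay as in /z/, confirming the spreading constituent is exactly Cavity.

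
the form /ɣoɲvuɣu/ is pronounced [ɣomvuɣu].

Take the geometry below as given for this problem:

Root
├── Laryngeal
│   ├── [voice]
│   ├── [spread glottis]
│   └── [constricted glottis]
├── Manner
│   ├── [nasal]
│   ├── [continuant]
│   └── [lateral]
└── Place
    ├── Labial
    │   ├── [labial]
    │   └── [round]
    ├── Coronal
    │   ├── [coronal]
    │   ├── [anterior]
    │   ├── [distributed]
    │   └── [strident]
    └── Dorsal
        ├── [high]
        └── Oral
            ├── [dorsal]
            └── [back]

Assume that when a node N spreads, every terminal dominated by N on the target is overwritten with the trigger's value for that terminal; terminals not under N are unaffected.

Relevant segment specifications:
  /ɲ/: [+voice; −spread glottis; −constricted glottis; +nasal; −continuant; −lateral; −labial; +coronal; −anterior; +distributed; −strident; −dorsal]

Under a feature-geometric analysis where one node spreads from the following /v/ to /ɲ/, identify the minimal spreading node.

Place

The alternation /ɲ/ → [m] changes [labial], [round], [coronal], [anterior], [distributed], [strident] and nothing else.
The smallest constituent containing every changed terminal is Place — each of its daughters lacks at least one of the affected features.
If Place spreads, every terminal under it takes /v/'s value, producing [m] as observed.
[nasal], [continuant] — on which /v/ differs from /ɲ/ — are unchanged, so Root cannot have spread; the constituent is no larger than Place.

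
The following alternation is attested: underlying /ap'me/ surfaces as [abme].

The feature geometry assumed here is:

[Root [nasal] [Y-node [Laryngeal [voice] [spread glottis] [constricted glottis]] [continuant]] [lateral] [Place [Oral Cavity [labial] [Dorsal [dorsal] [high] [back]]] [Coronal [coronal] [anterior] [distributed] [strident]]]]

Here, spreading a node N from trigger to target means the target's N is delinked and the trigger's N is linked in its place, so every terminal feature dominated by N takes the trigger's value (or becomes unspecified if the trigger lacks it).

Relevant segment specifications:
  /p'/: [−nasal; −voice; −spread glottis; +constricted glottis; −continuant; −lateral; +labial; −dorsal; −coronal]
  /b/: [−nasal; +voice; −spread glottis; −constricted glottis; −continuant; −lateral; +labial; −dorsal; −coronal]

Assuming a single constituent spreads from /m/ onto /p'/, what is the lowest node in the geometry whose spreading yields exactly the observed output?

Laryngeal

The alternation /p'/ → [b] changes [voice], [constricted glottis] and nothing else.
In this geometry the lowest node dominating all of them is Laryngeal: every daughter of Laryngeal dominates only a proper subset, so no lower node suffices.
Delinking /p'/'s Laryngeal and associating /m/'s Laryngeal gives precisely the feature bundle of [b].
[nasal] stays as in /p'/ although /m/ differs there, so no node dominating it spread; among the remaining candidates Laryngeal is the lowest that derives the output.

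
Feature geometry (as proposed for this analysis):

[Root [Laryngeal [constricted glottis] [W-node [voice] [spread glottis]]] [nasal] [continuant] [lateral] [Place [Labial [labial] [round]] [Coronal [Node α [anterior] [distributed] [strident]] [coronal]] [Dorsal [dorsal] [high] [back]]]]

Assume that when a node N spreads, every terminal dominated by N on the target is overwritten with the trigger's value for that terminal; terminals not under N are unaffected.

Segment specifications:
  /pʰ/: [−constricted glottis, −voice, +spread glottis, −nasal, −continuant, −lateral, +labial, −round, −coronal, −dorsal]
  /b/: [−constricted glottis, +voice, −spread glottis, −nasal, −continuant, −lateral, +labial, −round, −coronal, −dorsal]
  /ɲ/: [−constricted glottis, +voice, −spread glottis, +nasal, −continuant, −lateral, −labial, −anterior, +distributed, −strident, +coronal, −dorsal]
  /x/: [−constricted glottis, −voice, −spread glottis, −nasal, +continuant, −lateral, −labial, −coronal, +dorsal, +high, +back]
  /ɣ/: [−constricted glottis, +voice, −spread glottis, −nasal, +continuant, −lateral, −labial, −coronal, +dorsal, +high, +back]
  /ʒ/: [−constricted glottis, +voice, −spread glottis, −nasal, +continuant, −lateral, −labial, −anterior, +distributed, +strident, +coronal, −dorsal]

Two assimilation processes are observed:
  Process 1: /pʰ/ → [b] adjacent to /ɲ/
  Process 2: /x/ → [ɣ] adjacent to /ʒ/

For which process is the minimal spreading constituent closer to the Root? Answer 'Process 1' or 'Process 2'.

Process 1

Process 1 alters [voice], [spread glottis]; the lowest common ancestor is W-node (depth 2 from Root).
Process 2 alters [voice]; the lowest dominating node is [voice] (depth 3 from Root).
W-node (depth 2) sits above [voice] (depth 3), making Process 1 the one with the higher spreading node.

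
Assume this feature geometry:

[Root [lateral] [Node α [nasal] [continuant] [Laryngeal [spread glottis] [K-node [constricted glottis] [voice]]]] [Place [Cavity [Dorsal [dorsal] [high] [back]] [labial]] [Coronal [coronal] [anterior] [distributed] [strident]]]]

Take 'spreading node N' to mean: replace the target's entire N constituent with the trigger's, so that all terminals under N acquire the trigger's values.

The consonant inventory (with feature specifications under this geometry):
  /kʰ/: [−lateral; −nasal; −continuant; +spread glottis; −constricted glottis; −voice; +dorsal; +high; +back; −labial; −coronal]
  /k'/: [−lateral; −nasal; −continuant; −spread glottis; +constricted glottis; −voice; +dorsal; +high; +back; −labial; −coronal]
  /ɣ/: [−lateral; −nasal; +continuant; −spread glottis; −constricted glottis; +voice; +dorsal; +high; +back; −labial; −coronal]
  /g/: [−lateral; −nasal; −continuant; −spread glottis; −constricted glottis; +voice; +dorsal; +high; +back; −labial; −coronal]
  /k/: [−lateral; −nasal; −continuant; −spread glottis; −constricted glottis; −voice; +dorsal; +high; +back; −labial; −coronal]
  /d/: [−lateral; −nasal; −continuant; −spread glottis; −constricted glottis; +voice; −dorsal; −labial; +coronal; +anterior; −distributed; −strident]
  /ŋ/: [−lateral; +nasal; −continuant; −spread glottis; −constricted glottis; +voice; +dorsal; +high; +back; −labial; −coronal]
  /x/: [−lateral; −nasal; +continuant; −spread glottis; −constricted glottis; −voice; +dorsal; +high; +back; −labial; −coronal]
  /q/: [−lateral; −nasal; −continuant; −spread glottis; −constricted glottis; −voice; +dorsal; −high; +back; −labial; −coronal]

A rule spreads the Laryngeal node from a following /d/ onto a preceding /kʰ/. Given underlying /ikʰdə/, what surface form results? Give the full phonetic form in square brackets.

[igdə]

Terminals under Laryngeal in this geometry: [spread glottis], [constricted glottis], [voice].
The target acquires /d/'s values for everything under Laryngeal — [−spread glottis], [−constricted glottis], [+voice] — while keeping its own [lateral], [nasal], [continuant], ….
The resulting bundle matches /g/ in the inventory; substituting it for /kʰ/ gives [igdə].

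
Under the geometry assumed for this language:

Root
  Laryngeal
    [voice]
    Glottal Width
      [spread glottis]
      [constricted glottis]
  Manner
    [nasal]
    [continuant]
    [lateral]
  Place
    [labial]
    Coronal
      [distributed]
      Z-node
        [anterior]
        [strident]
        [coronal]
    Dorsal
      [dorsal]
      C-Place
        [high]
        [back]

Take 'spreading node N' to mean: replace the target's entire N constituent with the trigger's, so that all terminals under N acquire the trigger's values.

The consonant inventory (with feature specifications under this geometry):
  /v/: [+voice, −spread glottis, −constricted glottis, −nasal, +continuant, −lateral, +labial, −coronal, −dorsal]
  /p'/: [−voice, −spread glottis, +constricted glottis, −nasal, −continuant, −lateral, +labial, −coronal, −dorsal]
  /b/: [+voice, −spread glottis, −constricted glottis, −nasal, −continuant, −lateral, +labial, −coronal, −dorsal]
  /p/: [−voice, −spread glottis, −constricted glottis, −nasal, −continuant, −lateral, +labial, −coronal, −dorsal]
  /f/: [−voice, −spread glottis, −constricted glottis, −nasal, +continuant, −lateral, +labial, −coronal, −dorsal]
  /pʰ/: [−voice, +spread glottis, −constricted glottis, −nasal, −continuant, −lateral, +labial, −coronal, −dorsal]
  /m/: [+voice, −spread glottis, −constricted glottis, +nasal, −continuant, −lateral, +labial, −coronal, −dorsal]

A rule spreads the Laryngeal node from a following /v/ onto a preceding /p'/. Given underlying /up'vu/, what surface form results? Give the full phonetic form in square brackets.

[ubvu]

Laryngeal immediately or transitively dominates [voice], [spread glottis], [constricted glottis].
Spreading Laryngeal from /v/ onto /p'/ replaces those values with /v/'s: [+voice], [−spread glottis], [−constricted glottis]. Features outside Laryngeal ([nasal], [continuant], [lateral], …) stay as in /p'/.
The resulting bundle matches /b/ in the inventory; substituting it for /p'/ gives [ubvu].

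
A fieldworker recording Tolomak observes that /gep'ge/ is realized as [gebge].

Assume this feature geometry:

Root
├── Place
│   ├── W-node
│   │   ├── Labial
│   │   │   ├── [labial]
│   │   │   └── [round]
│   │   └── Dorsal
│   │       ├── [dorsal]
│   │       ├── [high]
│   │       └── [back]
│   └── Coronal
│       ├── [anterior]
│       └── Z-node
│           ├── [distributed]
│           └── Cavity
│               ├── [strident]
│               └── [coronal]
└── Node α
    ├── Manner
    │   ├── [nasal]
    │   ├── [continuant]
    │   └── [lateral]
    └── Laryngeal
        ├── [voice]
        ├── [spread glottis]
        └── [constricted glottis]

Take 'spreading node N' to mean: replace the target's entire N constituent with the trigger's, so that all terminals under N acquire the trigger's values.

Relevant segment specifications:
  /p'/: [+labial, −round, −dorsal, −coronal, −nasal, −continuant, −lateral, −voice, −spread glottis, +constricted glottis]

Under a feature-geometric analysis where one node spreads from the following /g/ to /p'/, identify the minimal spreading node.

Laryngeal

The alternation /p'/ → [b] changes [voice], [constricted glottis] and nothing else.
These terminals are all dominated by Laryngeal, and no proper subconstituent of Laryngeal covers them all; Laryngeal is their lowest common ancestor.
Spreading Laryngeal from /g/ overwrites each of those terminals with /g/'s values, yielding exactly [b].
[dorsal], [labial] stay as in /p'/ although /g/ differs there, so no node dominating them spread; among the remaining candidates Laryngeal is the lowest that derives the output.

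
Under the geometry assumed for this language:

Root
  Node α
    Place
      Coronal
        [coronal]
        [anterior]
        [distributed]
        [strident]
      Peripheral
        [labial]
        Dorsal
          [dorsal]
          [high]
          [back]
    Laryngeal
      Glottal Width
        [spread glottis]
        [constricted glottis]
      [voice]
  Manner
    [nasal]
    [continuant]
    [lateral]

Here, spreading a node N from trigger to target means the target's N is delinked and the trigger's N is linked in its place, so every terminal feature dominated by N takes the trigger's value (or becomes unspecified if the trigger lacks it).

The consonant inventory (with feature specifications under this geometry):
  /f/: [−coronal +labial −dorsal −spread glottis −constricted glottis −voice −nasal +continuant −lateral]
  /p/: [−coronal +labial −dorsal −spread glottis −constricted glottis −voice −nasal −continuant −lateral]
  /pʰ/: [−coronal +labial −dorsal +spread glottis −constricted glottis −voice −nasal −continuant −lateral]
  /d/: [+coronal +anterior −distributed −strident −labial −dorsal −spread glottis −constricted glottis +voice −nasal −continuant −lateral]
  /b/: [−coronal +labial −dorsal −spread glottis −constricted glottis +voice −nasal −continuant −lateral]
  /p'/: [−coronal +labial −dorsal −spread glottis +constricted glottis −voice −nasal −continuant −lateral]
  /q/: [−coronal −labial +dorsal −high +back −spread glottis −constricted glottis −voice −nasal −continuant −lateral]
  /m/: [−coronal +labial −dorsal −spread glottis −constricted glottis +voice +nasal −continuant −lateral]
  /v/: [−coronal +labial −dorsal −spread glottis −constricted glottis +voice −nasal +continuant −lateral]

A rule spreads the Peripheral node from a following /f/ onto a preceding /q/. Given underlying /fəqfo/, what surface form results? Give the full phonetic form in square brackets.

Peripheral immediately or transitively dominates [labial], [dorsal], [high], [back].
Spreading Peripheral from /f/ onto /q/ replaces those values with /f/'s: [+labial], [−dorsal]. Features outside Peripheral ([coronal], [spread glottis], [constricted glottis], …) stay as in /q/.
This feature bundle is that of [p], so /fəqfo/ surfaces as [fəpfo].

[fəpfo]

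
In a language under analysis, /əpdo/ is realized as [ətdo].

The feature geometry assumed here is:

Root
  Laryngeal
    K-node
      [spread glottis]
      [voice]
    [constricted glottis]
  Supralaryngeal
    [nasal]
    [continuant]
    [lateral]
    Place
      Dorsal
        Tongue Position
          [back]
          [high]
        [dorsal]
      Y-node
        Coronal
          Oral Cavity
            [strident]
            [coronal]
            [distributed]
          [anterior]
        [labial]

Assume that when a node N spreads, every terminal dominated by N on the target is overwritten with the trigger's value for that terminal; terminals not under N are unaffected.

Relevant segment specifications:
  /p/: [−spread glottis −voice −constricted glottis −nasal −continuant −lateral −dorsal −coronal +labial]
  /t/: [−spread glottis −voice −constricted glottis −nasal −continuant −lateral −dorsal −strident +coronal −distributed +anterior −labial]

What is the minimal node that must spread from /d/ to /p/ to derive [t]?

/p/ and [t] differ in [labial], [coronal], [anterior], [distributed], [strident]; every other specified feature is identical.
In this geometry the lowest node dominating all of them is Y-node: every daughter of Y-node dominates only a proper subset, so no lower node suffices.
Delinking /p/'s Y-node and associating /d/'s Y-node gives precisely the feature bundle of [t].
[voice] stays as in /p/ although /d/ differs there, so no node dominating it spread; among the remaining candidates Y-node is the lowest that derives the output.

Y-node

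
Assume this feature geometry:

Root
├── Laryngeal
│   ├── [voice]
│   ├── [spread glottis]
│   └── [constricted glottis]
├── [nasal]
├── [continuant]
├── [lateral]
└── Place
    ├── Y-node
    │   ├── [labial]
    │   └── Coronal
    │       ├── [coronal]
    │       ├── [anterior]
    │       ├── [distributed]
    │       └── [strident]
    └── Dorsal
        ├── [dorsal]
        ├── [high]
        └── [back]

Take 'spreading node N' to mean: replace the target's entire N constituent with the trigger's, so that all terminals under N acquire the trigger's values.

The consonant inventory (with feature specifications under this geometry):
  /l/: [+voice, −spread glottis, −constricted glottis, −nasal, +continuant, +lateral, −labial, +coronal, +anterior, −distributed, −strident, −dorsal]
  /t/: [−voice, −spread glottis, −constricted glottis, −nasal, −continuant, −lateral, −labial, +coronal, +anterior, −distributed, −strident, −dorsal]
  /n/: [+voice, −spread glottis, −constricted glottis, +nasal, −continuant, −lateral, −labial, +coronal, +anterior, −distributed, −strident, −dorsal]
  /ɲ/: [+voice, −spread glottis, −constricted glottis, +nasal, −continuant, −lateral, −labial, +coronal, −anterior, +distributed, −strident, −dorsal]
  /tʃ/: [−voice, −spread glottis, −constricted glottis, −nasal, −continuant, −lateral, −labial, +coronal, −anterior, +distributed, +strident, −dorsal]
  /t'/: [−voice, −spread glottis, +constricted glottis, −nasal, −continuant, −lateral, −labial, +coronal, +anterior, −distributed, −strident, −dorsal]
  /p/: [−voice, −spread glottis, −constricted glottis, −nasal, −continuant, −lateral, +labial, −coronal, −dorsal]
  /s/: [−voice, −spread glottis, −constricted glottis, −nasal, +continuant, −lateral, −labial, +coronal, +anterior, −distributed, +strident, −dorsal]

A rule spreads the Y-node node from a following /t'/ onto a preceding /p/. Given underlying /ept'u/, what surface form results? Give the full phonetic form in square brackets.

Terminals under Y-node in this geometry: [labial], [coronal], [anterior], [distributed], [strident].
The target acquires /t'/'s values for everything under Y-node — [−labial], [+coronal], [+anterior], [−distributed], [−strident] — while keeping its own [voice], [spread glottis], [constricted glottis], ….
Among the inventory, only /t/ has exactly this specification, giving the surface form [ett'u].

[ett'u]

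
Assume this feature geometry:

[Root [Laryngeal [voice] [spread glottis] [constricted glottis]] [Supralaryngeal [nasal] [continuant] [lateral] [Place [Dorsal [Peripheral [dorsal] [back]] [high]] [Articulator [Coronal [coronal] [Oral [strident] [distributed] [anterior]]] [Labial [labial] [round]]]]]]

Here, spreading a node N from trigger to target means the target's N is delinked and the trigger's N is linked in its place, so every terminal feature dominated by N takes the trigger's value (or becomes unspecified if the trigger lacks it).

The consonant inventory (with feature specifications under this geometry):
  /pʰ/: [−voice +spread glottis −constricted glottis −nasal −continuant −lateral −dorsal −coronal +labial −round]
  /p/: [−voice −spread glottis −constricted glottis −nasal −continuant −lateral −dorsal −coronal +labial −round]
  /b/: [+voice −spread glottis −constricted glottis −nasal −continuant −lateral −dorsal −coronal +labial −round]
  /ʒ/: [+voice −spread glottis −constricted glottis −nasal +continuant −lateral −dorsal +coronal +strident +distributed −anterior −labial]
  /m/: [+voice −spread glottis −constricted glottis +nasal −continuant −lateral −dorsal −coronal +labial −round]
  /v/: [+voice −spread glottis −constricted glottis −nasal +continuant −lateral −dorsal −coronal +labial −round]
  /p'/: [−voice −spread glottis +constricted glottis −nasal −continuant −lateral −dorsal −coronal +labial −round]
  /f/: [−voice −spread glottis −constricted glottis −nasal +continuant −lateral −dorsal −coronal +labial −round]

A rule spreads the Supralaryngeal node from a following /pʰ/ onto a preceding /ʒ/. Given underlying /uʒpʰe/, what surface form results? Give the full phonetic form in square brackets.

[ubpʰe]

Terminals under Supralaryngeal in this geometry: [nasal], [continuant], [lateral], [dorsal], [back], [high], [coronal], [strident], [distributed], [anterior], [labial], [round].
After delinking /ʒ/'s Supralaryngeal and linking /pʰ/'s, the affected terminals become [−nasal], [−continuant], [−lateral], [−dorsal], [−coronal], [+labial], [−round]; [voice], [spread glottis], [constricted glottis] (outside Supralaryngeal) are retained from /ʒ/.
The resulting bundle matches /b/ in the inventory; substituting it for /ʒ/ gives [ubpʰe].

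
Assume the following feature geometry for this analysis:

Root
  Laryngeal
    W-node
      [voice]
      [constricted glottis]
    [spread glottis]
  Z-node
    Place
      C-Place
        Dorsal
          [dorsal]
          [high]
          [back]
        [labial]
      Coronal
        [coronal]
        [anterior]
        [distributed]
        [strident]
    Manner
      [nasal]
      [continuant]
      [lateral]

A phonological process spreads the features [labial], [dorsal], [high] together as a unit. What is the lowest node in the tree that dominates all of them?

[labial] is immediately dominated by C-Place.
[dorsal] is immediately dominated by Dorsal.
[high] is immediately dominated by Dorsal.
These paths first converge at C-Place; no daughter of C-Place dominates all 3 features, so C-Place is the minimal constituent.

C-Place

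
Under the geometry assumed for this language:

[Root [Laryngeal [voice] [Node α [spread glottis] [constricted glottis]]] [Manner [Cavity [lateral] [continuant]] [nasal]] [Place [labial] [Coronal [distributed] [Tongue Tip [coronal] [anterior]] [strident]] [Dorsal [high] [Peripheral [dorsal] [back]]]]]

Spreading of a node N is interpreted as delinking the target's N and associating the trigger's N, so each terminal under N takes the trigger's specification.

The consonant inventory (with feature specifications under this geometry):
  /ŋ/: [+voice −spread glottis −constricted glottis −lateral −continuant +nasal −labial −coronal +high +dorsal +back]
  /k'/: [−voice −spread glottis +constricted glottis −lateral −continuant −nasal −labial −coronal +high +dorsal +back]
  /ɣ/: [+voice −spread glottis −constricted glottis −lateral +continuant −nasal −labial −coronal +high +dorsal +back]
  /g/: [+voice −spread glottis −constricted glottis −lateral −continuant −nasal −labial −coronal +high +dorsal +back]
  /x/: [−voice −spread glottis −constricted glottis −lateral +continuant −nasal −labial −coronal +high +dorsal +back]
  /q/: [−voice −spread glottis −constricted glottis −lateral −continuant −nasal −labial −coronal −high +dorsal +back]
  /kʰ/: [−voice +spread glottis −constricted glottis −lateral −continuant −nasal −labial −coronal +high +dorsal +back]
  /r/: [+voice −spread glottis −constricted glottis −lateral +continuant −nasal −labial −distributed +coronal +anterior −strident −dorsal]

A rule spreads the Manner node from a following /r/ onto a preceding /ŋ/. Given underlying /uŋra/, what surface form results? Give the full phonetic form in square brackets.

Manner immediately or transitively dominates [lateral], [continuant], [nasal].
After delinking /ŋ/'s Manner and linking /r/'s, the affected terminals become [−lateral], [+continuant], [−nasal]; [voice], [spread glottis], [constricted glottis], … (outside Manner) are retained from /ŋ/.
This feature bundle is that of [ɣ], so /uŋra/ surfaces as [uɣra].

[uɣra]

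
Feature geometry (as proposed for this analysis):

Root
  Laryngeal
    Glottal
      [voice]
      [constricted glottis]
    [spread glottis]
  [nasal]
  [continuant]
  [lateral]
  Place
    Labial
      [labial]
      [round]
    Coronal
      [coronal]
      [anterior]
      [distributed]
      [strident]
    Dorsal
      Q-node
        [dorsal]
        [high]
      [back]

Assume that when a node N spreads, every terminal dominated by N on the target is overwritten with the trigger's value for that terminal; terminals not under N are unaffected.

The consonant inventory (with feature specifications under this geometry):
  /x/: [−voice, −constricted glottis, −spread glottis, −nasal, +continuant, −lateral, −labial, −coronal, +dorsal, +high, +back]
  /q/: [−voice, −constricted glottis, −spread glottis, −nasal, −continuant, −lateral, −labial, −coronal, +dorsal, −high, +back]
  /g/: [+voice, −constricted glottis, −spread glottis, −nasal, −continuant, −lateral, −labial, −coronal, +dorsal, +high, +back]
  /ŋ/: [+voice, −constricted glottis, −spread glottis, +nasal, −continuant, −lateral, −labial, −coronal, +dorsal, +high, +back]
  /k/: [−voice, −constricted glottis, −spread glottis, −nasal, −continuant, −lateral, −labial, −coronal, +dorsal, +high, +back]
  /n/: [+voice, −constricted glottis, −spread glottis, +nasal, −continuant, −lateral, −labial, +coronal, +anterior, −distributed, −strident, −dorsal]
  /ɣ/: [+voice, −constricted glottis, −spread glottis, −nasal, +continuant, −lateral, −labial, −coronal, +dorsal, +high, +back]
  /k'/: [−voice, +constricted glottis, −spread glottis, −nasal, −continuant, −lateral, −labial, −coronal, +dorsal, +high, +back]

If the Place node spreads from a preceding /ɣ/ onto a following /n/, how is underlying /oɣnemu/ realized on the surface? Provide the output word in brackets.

The Place node dominates the terminals [labial], [round], [coronal], [anterior], [distributed], [strident], [dorsal], [high], [back].
After delinking /n/'s Place and linking /ɣ/'s, the affected terminals become [−labial], [−coronal], [+dorsal], [+high], [+back]; [voice], [constricted glottis], [spread glottis], … (outside Place) are retained from /n/.
Among the inventory, only /ŋ/ has exactly this specification, giving the surface form [oɣŋemu].

[oɣŋemu]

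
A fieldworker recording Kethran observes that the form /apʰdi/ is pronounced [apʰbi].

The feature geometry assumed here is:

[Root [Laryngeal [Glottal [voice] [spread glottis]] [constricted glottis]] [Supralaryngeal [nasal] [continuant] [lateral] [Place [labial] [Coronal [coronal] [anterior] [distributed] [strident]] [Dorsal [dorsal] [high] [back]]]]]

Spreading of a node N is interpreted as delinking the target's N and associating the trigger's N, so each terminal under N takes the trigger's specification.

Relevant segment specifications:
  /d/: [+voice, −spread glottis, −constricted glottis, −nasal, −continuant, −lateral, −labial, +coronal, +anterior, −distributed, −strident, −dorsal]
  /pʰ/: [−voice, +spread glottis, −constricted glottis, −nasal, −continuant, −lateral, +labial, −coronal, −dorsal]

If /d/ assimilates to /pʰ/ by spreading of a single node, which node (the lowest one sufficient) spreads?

The alternation /d/ → [b] changes [labial], [coronal], [anterior], [distributed], [strident] and nothing else.
In this geometry the lowest node dominating all of them is Place: every daughter of Place dominates only a proper subset, so no lower node suffices.
Spreading Place from /pʰ/ overwrites each of those terminals with /pʰ/'s values, yielding exactly [b].
[spread glottis], [voice] stay as in /d/ although /pʰ/ differs there, so no node dominating them spread; among the remaining candidates Place is the lowest that derives the output.

Place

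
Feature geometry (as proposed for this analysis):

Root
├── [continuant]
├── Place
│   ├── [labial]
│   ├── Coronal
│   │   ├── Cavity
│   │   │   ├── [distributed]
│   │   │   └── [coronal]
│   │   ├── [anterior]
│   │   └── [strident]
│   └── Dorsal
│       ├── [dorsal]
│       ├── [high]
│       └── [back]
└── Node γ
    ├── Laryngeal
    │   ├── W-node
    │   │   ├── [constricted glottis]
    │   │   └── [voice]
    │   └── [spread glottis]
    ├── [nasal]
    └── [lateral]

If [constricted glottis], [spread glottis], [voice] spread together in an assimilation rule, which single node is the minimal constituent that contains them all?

Laryngeal

[constricted glottis] lies under W-node (below Node γ).
[spread glottis]: Root / Node γ / Laryngeal / [spread glottis].
[voice] lies under W-node (below Node γ).
These paths first converge at Laryngeal; no daughter of Laryngeal dominates all 3 features, so Laryngeal is the minimal constituent.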